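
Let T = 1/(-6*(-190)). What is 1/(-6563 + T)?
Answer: -1140/7481819 ≈ -0.00015237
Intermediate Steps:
T = 1/1140 ≈ 0.00087719
1/(-6563 + T) = 1/(-6563 + 1/1140) = 1/(-7481819/1140) = -1140/7481819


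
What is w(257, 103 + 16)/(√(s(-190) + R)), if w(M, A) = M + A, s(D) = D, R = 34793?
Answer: 376*√34603/34603 ≈ 2.0213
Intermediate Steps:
w(M, A) = A + M
w(257, 103 + 16)/(√(s(-190) + R)) = ((103 + 16) + 257)/(√(-190 + 34793)) = (119 + 257)/(√34603) = 376*(√34603/34603) = 376*√34603/34603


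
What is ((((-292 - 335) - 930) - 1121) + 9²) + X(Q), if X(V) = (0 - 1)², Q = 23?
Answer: -2596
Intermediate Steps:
X(V) = 1 (X(V) = (-1)² = 1)
((((-292 - 335) - 930) - 1121) + 9²) + X(Q) = ((((-292 - 335) - 930) - 1121) + 9²) + 1 = (((-627 - 930) - 1121) + 81) + 1 = ((-1557 - 1121) + 81) + 1 = (-2678 + 81) + 1 = -2597 + 1 = -2596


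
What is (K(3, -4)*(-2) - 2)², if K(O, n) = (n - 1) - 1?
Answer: 100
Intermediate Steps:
K(O, n) = -2 + n (K(O, n) = (-1 + n) - 1 = -2 + n)
(K(3, -4)*(-2) - 2)² = ((-2 - 4)*(-2) - 2)² = (-6*(-2) - 2)² = (12 - 2)² = 10² = 100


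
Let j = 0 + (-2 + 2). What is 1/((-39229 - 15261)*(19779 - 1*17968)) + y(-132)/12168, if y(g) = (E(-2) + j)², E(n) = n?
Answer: 24669587/75047197095 ≈ 0.00032872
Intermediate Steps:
j = 0 (j = 0 + 0 = 0)
y(g) = 4 (y(g) = (-2 + 0)² = (-2)² = 4)
1/((-39229 - 15261)*(19779 - 1*17968)) + y(-132)/12168 = 1/((-39229 - 15261)*(19779 - 1*17968)) + 4/12168 = 1/((-54490)*(19779 - 17968)) + 4*(1/12168) = -1/54490/1811 + 1/3042 = -1/54490*1/1811 + 1/3042 = -1/98681390 + 1/3042 = 24669587/75047197095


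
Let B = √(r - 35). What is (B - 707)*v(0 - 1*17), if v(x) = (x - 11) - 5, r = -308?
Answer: 23331 - 231*I*√7 ≈ 23331.0 - 611.17*I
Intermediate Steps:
B = 7*I*√7 (B = √(-308 - 35) = √(-343) = 7*I*√7 ≈ 18.52*I)
v(x) = -16 + x (v(x) = (-11 + x) - 5 = -16 + x)
(B - 707)*v(0 - 1*17) = (7*I*√7 - 707)*(-16 + (0 - 1*17)) = (-707 + 7*I*√7)*(-16 + (0 - 17)) = (-707 + 7*I*√7)*(-16 - 17) = (-707 + 7*I*√7)*(-33) = 23331 - 231*I*√7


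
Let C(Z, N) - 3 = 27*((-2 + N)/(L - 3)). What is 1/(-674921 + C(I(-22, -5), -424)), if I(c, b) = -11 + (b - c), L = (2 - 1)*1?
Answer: -1/669167 ≈ -1.4944e-6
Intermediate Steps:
L = 1 (L = 1*1 = 1)
I(c, b) = -11 + b - c
C(Z, N) = 30 - 27*N/2 (C(Z, N) = 3 + 27*((-2 + N)/(1 - 3)) = 3 + 27*((-2 + N)/(-2)) = 3 + 27*((-2 + N)*(-1/2)) = 3 + 27*(1 - N/2) = 3 + (27 - 27*N/2) = 30 - 27*N/2)
1/(-674921 + C(I(-22, -5), -424)) = 1/(-674921 + (30 - 27/2*(-424))) = 1/(-674921 + (30 + 5724)) = 1/(-674921 + 5754) = 1/(-669167) = -1/669167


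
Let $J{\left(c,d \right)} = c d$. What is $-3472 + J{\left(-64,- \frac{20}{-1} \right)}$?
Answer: $-4752$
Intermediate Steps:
$-3472 + J{\left(-64,- \frac{20}{-1} \right)} = -3472 - 64 \left(- \frac{20}{-1}\right) = -3472 - 64 \left(\left(-20\right) \left(-1\right)\right) = -3472 - 1280 = -4752$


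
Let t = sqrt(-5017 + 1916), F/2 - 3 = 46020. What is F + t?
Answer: 92046 + I*sqrt(3101) ≈ 92046.0 + 55.687*I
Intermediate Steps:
F = 92046 (F = 6 + 2*46020 = 6 + 92040 = 92046)
t = I*sqrt(3101) (t = sqrt(-3101) = I*sqrt(3101) ≈ 55.687*I)
F + t = 92046 + I*sqrt(3101)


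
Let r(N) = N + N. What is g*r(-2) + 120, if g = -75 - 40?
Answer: 580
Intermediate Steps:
g = -115
r(N) = 2*N
g*r(-2) + 120 = -230*(-2) + 120 = -115*(-4) + 120 = 460 + 120 = 580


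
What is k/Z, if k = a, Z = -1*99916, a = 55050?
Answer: -27525/49958 ≈ -0.55096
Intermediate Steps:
Z = -99916
k = 55050
k/Z = 55050/(-99916) = 55050*(-1/99916) = -27525/49958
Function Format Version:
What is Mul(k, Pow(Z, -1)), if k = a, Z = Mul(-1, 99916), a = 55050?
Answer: Rational(-27525, 49958) ≈ -0.55096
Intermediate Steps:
Z = -99916
k = 55050
Mul(k, Pow(Z, -1)) = Mul(55050, Pow(-99916, -1)) = Mul(55050, Rational(-1, 99916)) = Rational(-27525, 49958)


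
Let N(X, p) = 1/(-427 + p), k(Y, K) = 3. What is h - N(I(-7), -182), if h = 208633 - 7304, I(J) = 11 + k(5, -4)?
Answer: 122609362/609 ≈ 2.0133e+5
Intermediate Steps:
I(J) = 14 (I(J) = 11 + 3 = 14)
h = 201329
h - N(I(-7), -182) = 201329 - 1/(-427 - 182) = 201329 - 1/(-609) = 201329 - 1*(-1/609) = 201329 + 1/609 = 122609362/609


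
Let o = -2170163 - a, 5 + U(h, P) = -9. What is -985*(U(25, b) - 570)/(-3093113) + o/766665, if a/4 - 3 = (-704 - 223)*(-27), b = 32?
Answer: -7463282980483/2371381478145 ≈ -3.1472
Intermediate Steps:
U(h, P) = -14 (U(h, P) = -5 - 9 = -14)
a = 100128 (a = 12 + 4*((-704 - 223)*(-27)) = 12 + 4*(-927*(-27)) = 12 + 4*25029 = 12 + 100116 = 100128)
o = -2270291 (o = -2170163 - 1*100128 = -2170163 - 100128 = -2270291)
-985*(U(25, b) - 570)/(-3093113) + o/766665 = -985*(-14 - 570)/(-3093113) - 2270291/766665 = -985*(-584)*(-1/3093113) - 2270291*1/766665 = 575240*(-1/3093113) - 2270291/766665 = -575240/3093113 - 2270291/766665 = -7463282980483/2371381478145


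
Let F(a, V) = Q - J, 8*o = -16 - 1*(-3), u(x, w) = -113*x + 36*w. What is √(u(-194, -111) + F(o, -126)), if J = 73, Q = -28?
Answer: 5*√713 ≈ 133.51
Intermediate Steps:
o = -13/8 (o = (-16 - 1*(-3))/8 = (-16 + 3)/8 = (⅛)*(-13) = -13/8 ≈ -1.6250)
F(a, V) = -101 (F(a, V) = -28 - 1*73 = -28 - 73 = -101)
√(u(-194, -111) + F(o, -126)) = √((-113*(-194) + 36*(-111)) - 101) = √((21922 - 3996) - 101) = √(17926 - 101) = √17825 = 5*√713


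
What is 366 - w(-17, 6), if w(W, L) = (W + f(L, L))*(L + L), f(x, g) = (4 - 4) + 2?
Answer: 546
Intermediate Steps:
f(x, g) = 2 (f(x, g) = 0 + 2 = 2)
w(W, L) = 2*L*(2 + W) (w(W, L) = (W + 2)*(L + L) = (2 + W)*(2*L) = 2*L*(2 + W))
366 - w(-17, 6) = 366 - 2*6*(2 - 17) = 366 - 2*6*(-15) = 366 - 1*(-180) = 366 + 180 = 546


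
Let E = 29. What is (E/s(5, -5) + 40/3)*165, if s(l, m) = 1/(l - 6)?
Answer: -2585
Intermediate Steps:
s(l, m) = 1/(-6 + l)
(E/s(5, -5) + 40/3)*165 = (29/(1/(-6 + 5)) + 40/3)*165 = (29/(1/(-1)) + 40*(⅓))*165 = (29/(-1) + 40/3)*165 = (29*(-1) + 40/3)*165 = (-29 + 40/3)*165 = -47/3*165 = -2585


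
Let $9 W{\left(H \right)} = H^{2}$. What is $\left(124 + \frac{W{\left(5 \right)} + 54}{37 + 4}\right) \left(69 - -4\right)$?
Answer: $\frac{3377491}{369} \approx 9153.1$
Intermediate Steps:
$W{\left(H \right)} = \frac{H^{2}}{9}$
$\left(124 + \frac{W{\left(5 \right)} + 54}{37 + 4}\right) \left(69 - -4\right) = \left(124 + \frac{\frac{5^{2}}{9} + 54}{37 + 4}\right) \left(69 - -4\right) = \left(124 + \frac{\frac{1}{9} \cdot 25 + 54}{41}\right) \left(69 + 4\right) = \left(124 + \left(\frac{25}{9} + 54\right) \frac{1}{41}\right) 73 = \left(124 + \frac{511}{9} \cdot \frac{1}{41}\right) 73 = \left(124 + \frac{511}{369}\right) 73 = \frac{46267}{369} \cdot 73 = \frac{3377491}{369}$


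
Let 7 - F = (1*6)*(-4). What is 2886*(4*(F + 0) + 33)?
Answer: 453102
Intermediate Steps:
F = 31 (F = 7 - 1*6*(-4) = 7 - 6*(-4) = 7 - 1*(-24) = 7 + 24 = 31)
2886*(4*(F + 0) + 33) = 2886*(4*(31 + 0) + 33) = 2886*(4*31 + 33) = 2886*(124 + 33) = 2886*157 = 453102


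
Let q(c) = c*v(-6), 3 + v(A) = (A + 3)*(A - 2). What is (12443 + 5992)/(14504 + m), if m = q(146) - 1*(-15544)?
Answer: 6145/11038 ≈ 0.55671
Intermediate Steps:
v(A) = -3 + (-2 + A)*(3 + A) (v(A) = -3 + (A + 3)*(A - 2) = -3 + (3 + A)*(-2 + A) = -3 + (-2 + A)*(3 + A))
q(c) = 21*c (q(c) = c*(-9 - 6 + (-6)²) = c*(-9 - 6 + 36) = c*21 = 21*c)
m = 18610 (m = 21*146 - 1*(-15544) = 3066 + 15544 = 18610)
(12443 + 5992)/(14504 + m) = (12443 + 5992)/(14504 + 18610) = 18435/33114 = 18435*(1/33114) = 6145/11038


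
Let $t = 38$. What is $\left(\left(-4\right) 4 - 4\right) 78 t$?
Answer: $-59280$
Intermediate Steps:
$\left(\left(-4\right) 4 - 4\right) 78 t = \left(\left(-4\right) 4 - 4\right) 78 \cdot 38 = \left(-16 - 4\right) 78 \cdot 38 = \left(-20\right) 78 \cdot 38 = \left(-1560\right) 38 = -59280$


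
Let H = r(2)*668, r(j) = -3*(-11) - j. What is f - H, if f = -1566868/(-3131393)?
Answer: -64843319376/3131393 ≈ -20708.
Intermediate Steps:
f = 1566868/3131393 (f = -1566868*(-1/3131393) = 1566868/3131393 ≈ 0.50037)
r(j) = 33 - j
H = 20708 (H = (33 - 1*2)*668 = (33 - 2)*668 = 31*668 = 20708)
f - H = 1566868/3131393 - 1*20708 = 1566868/3131393 - 20708 = -64843319376/3131393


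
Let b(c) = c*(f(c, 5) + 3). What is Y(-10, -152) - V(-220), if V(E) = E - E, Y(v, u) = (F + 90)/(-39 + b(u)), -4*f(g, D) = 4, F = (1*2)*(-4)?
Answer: -82/343 ≈ -0.23907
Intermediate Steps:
F = -8 (F = 2*(-4) = -8)
f(g, D) = -1 (f(g, D) = -¼*4 = -1)
b(c) = 2*c (b(c) = c*(-1 + 3) = c*2 = 2*c)
Y(v, u) = 82/(-39 + 2*u) (Y(v, u) = (-8 + 90)/(-39 + 2*u) = 82/(-39 + 2*u))
V(E) = 0
Y(-10, -152) - V(-220) = 82/(-39 + 2*(-152)) - 1*0 = 82/(-39 - 304) + 0 = 82/(-343) + 0 = 82*(-1/343) + 0 = -82/343 + 0 = -82/343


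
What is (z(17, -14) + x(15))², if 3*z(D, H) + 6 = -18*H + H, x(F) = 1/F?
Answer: 149769/25 ≈ 5990.8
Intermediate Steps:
z(D, H) = -2 - 17*H/3 (z(D, H) = -2 + (-18*H + H)/3 = -2 + (-17*H)/3 = -2 - 17*H/3)
(z(17, -14) + x(15))² = ((-2 - 17/3*(-14)) + 1/15)² = ((-2 + 238/3) + 1/15)² = (232/3 + 1/15)² = (387/5)² = 149769/25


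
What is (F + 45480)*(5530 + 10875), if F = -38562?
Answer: 113489790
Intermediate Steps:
(F + 45480)*(5530 + 10875) = (-38562 + 45480)*(5530 + 10875) = 6918*16405 = 113489790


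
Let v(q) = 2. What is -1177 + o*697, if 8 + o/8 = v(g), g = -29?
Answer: -34633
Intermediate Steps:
o = -48 (o = -64 + 8*2 = -64 + 16 = -48)
-1177 + o*697 = -1177 - 48*697 = -1177 - 33456 = -34633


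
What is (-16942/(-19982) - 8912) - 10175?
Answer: -190689746/9991 ≈ -19086.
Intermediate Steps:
(-16942/(-19982) - 8912) - 10175 = (-16942*(-1/19982) - 8912) - 10175 = (8471/9991 - 8912) - 10175 = -89031321/9991 - 10175 = -190689746/9991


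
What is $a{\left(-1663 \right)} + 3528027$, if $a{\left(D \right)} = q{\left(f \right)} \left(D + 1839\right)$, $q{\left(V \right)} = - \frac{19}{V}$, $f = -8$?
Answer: $3528445$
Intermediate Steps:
$a{\left(D \right)} = \frac{34941}{8} + \frac{19 D}{8}$ ($a{\left(D \right)} = - \frac{19}{-8} \left(D + 1839\right) = \left(-19\right) \left(- \frac{1}{8}\right) \left(1839 + D\right) = \frac{19 \left(1839 + D\right)}{8} = \frac{34941}{8} + \frac{19 D}{8}$)
$a{\left(-1663 \right)} + 3528027 = \left(\frac{34941}{8} + \frac{19}{8} \left(-1663\right)\right) + 3528027 = \left(\frac{34941}{8} - \frac{31597}{8}\right) + 3528027 = 418 + 3528027 = 3528445$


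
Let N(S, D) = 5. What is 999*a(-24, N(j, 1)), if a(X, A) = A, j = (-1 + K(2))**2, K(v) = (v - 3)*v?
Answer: 4995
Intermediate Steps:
K(v) = v*(-3 + v) (K(v) = (-3 + v)*v = v*(-3 + v))
j = 9 (j = (-1 + 2*(-3 + 2))**2 = (-1 + 2*(-1))**2 = (-1 - 2)**2 = (-3)**2 = 9)
999*a(-24, N(j, 1)) = 999*5 = 4995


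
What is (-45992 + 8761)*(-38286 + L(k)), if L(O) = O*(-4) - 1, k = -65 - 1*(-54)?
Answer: 1423825133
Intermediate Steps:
k = -11 (k = -65 + 54 = -11)
L(O) = -1 - 4*O (L(O) = -4*O - 1 = -1 - 4*O)
(-45992 + 8761)*(-38286 + L(k)) = (-45992 + 8761)*(-38286 + (-1 - 4*(-11))) = -37231*(-38286 + (-1 + 44)) = -37231*(-38286 + 43) = -37231*(-38243) = 1423825133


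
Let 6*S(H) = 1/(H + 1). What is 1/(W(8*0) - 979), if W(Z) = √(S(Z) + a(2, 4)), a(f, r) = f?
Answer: -5874/5750633 - √78/5750633 ≈ -0.0010230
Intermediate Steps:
S(H) = 1/(6*(1 + H)) (S(H) = 1/(6*(H + 1)) = 1/(6*(1 + H)))
W(Z) = √(2 + 1/(6*(1 + Z))) (W(Z) = √(1/(6*(1 + Z)) + 2) = √(2 + 1/(6*(1 + Z))))
1/(W(8*0) - 979) = 1/(√6*√((13 + 12*(8*0))/(1 + 8*0))/6 - 979) = 1/(√6*√((13 + 12*0)/(1 + 0))/6 - 979) = 1/(√6*√((13 + 0)/1)/6 - 979) = 1/(√6*√(1*13)/6 - 979) = 1/(√6*√13/6 - 979) = 1/(√78/6 - 979) = 1/(-979 + √78/6)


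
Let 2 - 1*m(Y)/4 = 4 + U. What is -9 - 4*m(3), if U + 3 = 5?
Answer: 55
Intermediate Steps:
U = 2 (U = -3 + 5 = 2)
m(Y) = -16 (m(Y) = 8 - 4*(4 + 2) = 8 - 4*6 = 8 - 24 = -16)
-9 - 4*m(3) = -9 - 4*(-16) = -9 + 64 = 55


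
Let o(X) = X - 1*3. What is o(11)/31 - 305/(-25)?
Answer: 1931/155 ≈ 12.458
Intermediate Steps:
o(X) = -3 + X (o(X) = X - 3 = -3 + X)
o(11)/31 - 305/(-25) = (-3 + 11)/31 - 305/(-25) = 8*(1/31) - 305*(-1/25) = 8/31 + 61/5 = 1931/155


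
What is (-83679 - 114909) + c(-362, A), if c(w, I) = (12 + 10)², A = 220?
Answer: -198104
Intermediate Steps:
c(w, I) = 484 (c(w, I) = 22² = 484)
(-83679 - 114909) + c(-362, A) = (-83679 - 114909) + 484 = -198588 + 484 = -198104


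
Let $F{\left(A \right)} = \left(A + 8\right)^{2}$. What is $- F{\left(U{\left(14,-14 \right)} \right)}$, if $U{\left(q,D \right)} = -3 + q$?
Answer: $-361$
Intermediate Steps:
$F{\left(A \right)} = \left(8 + A\right)^{2}$
$- F{\left(U{\left(14,-14 \right)} \right)} = - \left(8 + \left(-3 + 14\right)\right)^{2} = - \left(8 + 11\right)^{2} = - 19^{2} = \left(-1\right) 361 = -361$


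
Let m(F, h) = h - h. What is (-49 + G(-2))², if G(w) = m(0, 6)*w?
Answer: 2401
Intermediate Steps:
m(F, h) = 0
G(w) = 0 (G(w) = 0*w = 0)
(-49 + G(-2))² = (-49 + 0)² = (-49)² = 2401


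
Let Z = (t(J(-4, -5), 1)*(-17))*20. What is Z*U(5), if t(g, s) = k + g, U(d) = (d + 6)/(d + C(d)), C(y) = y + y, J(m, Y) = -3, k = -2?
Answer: 3740/3 ≈ 1246.7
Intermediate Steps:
C(y) = 2*y
U(d) = (6 + d)/(3*d) (U(d) = (d + 6)/(d + 2*d) = (6 + d)/((3*d)) = (6 + d)*(1/(3*d)) = (6 + d)/(3*d))
t(g, s) = -2 + g
Z = 1700 (Z = ((-2 - 3)*(-17))*20 = -5*(-17)*20 = 85*20 = 1700)
Z*U(5) = 1700*((⅓)*(6 + 5)/5) = 1700*((⅓)*(⅕)*11) = 1700*(11/15) = 3740/3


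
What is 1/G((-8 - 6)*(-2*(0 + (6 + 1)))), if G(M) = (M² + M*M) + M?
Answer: 1/77028 ≈ 1.2982e-5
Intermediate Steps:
G(M) = M + 2*M² (G(M) = (M² + M²) + M = 2*M² + M = M + 2*M²)
1/G((-8 - 6)*(-2*(0 + (6 + 1)))) = 1/(((-8 - 6)*(-2*(0 + (6 + 1))))*(1 + 2*((-8 - 6)*(-2*(0 + (6 + 1)))))) = 1/((-(-28)*(0 + 7))*(1 + 2*(-(-28)*(0 + 7)))) = 1/((-(-28)*7)*(1 + 2*(-(-28)*7))) = 1/((-14*(-14))*(1 + 2*(-14*(-14)))) = 1/(196*(1 + 2*196)) = 1/(196*(1 + 392)) = 1/(196*393) = 1/77028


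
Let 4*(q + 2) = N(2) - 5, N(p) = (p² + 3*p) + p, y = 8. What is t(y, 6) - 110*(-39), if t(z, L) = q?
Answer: 17159/4 ≈ 4289.8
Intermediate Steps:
N(p) = p² + 4*p
q = -¼ (q = -2 + (2*(4 + 2) - 5)/4 = -2 + (2*6 - 5)/4 = -2 + (12 - 5)/4 = -2 + (¼)*7 = -2 + 7/4 = -¼ ≈ -0.25000)
t(z, L) = -¼
t(y, 6) - 110*(-39) = -¼ - 110*(-39) = -¼ + 4290 = 17159/4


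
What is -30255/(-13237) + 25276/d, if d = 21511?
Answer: 140770531/40677301 ≈ 3.4607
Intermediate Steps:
-30255/(-13237) + 25276/d = -30255/(-13237) + 25276/21511 = -30255*(-1/13237) + 25276*(1/21511) = 30255/13237 + 25276/21511 = 140770531/40677301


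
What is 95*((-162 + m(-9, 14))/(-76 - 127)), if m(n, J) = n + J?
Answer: 14915/203 ≈ 73.473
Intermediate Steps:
m(n, J) = J + n
95*((-162 + m(-9, 14))/(-76 - 127)) = 95*((-162 + (14 - 9))/(-76 - 127)) = 95*((-162 + 5)/(-203)) = 95*(-157*(-1/203)) = 95*(157/203) = 14915/203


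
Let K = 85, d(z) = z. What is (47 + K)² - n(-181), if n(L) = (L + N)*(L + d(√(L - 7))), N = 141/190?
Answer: -2888509/190 + 34249*I*√47/95 ≈ -15203.0 + 2471.6*I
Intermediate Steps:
N = 141/190 (N = 141*(1/190) = 141/190 ≈ 0.74211)
n(L) = (141/190 + L)*(L + √(-7 + L)) (n(L) = (L + 141/190)*(L + √(L - 7)) = (141/190 + L)*(L + √(-7 + L)))
(47 + K)² - n(-181) = (47 + 85)² - ((-181)² + (141/190)*(-181) + 141*√(-7 - 181)/190 - 181*√(-7 - 181)) = 132² - (32761 - 25521/190 + 141*√(-188)/190 - 362*I*√47) = 17424 - (32761 - 25521/190 + 141*(2*I*√47)/190 - 362*I*√47) = 17424 - (32761 - 25521/190 + 141*I*√47/95 - 362*I*√47) = 17424 - (6199069/190 - 34249*I*√47/95) = 17424 + (-6199069/190 + 34249*I*√47/95) = -2888509/190 + 34249*I*√47/95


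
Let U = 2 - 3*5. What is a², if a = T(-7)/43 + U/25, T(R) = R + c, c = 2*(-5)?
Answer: 968256/1155625 ≈ 0.83786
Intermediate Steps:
c = -10
U = -13 (U = 2 - 15 = -13)
T(R) = -10 + R (T(R) = R - 10 = -10 + R)
a = -984/1075 (a = (-10 - 7)/43 - 13/25 = -17*1/43 - 13*1/25 = -17/43 - 13/25 = -984/1075 ≈ -0.91535)
a² = (-984/1075)² = 968256/1155625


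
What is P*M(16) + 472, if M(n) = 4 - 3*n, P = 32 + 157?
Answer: -7844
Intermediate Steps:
P = 189
P*M(16) + 472 = 189*(4 - 3*16) + 472 = 189*(4 - 48) + 472 = 189*(-44) + 472 = -8316 + 472 = -7844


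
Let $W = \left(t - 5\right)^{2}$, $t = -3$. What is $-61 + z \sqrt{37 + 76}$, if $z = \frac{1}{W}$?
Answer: $-61 + \frac{\sqrt{113}}{64} \approx -60.834$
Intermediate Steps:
$W = 64$ ($W = \left(-3 - 5\right)^{2} = \left(-8\right)^{2} = 64$)
$z = \frac{1}{64} \approx 0.015625$
$-61 + z \sqrt{37 + 76} = -61 + \frac{\sqrt{37 + 76}}{64} = -61 + \frac{\sqrt{113}}{64}$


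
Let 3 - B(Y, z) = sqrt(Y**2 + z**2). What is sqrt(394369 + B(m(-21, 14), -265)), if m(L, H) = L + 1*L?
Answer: sqrt(394372 - sqrt(71989)) ≈ 627.78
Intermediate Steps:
m(L, H) = 2*L (m(L, H) = L + L = 2*L)
B(Y, z) = 3 - sqrt(Y**2 + z**2)
sqrt(394369 + B(m(-21, 14), -265)) = sqrt(394369 + (3 - sqrt((2*(-21))**2 + (-265)**2))) = sqrt(394369 + (3 - sqrt((-42)**2 + 70225))) = sqrt(394369 + (3 - sqrt(1764 + 70225))) = sqrt(394369 + (3 - sqrt(71989))) = sqrt(394372 - sqrt(71989))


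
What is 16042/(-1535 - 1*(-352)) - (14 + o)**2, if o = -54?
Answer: -146834/91 ≈ -1613.6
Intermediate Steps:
16042/(-1535 - 1*(-352)) - (14 + o)**2 = 16042/(-1535 - 1*(-352)) - (14 - 54)**2 = 16042/(-1535 + 352) - 1*(-40)**2 = 16042/(-1183) - 1*1600 = 16042*(-1/1183) - 1600 = -1234/91 - 1600 = -146834/91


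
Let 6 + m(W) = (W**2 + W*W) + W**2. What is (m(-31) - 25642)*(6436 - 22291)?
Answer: 360939075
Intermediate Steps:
m(W) = -6 + 3*W**2 (m(W) = -6 + ((W**2 + W*W) + W**2) = -6 + ((W**2 + W**2) + W**2) = -6 + (2*W**2 + W**2) = -6 + 3*W**2)
(m(-31) - 25642)*(6436 - 22291) = ((-6 + 3*(-31)**2) - 25642)*(6436 - 22291) = ((-6 + 3*961) - 25642)*(-15855) = ((-6 + 2883) - 25642)*(-15855) = (2877 - 25642)*(-15855) = -22765*(-15855) = 360939075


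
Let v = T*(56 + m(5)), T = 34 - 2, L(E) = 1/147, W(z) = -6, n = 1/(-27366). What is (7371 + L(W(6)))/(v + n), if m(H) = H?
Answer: 9884033636/2617503119 ≈ 3.7761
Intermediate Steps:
n = -1/27366 ≈ -3.6542e-5
L(E) = 1/147
T = 32
v = 1952 (v = 32*(56 + 5) = 32*61 = 1952)
(7371 + L(W(6)))/(v + n) = (7371 + 1/147)/(1952 - 1/27366) = 1083538/(147*(53418431/27366)) = (1083538/147)*(27366/53418431) = 9884033636/2617503119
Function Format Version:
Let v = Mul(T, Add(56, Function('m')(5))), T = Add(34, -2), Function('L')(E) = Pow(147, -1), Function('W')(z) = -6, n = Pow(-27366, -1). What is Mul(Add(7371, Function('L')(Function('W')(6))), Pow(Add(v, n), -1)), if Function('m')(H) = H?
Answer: Rational(9884033636, 2617503119) ≈ 3.7761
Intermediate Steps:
n = Rational(-1, 27366) ≈ -3.6542e-5
Function('L')(E) = Rational(1, 147)
T = 32
v = 1952 (v = Mul(32, Add(56, 5)) = Mul(32, 61) = 1952)
Mul(Add(7371, Function('L')(Function('W')(6))), Pow(Add(v, n), -1)) = Mul(Add(7371, Rational(1, 147)), Pow(Add(1952, Rational(-1, 27366)), -1)) = Mul(Rational(1083538, 147), Pow(Rational(53418431, 27366), -1)) = Mul(Rational(1083538, 147), Rational(27366, 53418431)) = Rational(9884033636, 2617503119)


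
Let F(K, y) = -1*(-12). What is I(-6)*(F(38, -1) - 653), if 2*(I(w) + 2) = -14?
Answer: 5769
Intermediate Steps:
F(K, y) = 12
I(w) = -9 (I(w) = -2 + (½)*(-14) = -2 - 7 = -9)
I(-6)*(F(38, -1) - 653) = -9*(12 - 653) = -9*(-641) = 5769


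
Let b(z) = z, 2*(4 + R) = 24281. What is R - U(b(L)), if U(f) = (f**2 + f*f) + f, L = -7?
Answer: 24091/2 ≈ 12046.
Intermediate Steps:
R = 24273/2 (R = -4 + (1/2)*24281 = -4 + 24281/2 = 24273/2 ≈ 12137.)
U(f) = f + 2*f**2 (U(f) = (f**2 + f**2) + f = 2*f**2 + f = f + 2*f**2)
R - U(b(L)) = 24273/2 - (-7)*(1 + 2*(-7)) = 24273/2 - (-7)*(1 - 14) = 24273/2 - (-7)*(-13) = 24273/2 - 1*91 = 24273/2 - 91 = 24091/2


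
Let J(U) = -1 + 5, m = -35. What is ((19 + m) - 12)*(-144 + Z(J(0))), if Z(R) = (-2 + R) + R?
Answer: 3864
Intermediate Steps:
J(U) = 4
Z(R) = -2 + 2*R
((19 + m) - 12)*(-144 + Z(J(0))) = ((19 - 35) - 12)*(-144 + (-2 + 2*4)) = (-16 - 12)*(-144 + (-2 + 8)) = -28*(-144 + 6) = -28*(-138) = 3864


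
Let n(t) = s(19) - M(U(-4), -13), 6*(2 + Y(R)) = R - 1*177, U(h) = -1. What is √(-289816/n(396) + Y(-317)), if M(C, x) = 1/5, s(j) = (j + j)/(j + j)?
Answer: I*√3261189/3 ≈ 601.96*I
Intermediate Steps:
Y(R) = -63/2 + R/6 (Y(R) = -2 + (R - 1*177)/6 = -2 + (R - 177)/6 = -2 + (-177 + R)/6 = -2 + (-59/2 + R/6) = -63/2 + R/6)
s(j) = 1 (s(j) = (2*j)/((2*j)) = (2*j)*(1/(2*j)) = 1)
M(C, x) = ⅕
n(t) = ⅘ (n(t) = 1 - 1*⅕ = 1 - ⅕ = ⅘)
√(-289816/n(396) + Y(-317)) = √(-289816/⅘ + (-63/2 + (⅙)*(-317))) = √(-289816*5/4 + (-63/2 - 317/6)) = √(-362270 - 253/3) = √(-1087063/3) = I*√3261189/3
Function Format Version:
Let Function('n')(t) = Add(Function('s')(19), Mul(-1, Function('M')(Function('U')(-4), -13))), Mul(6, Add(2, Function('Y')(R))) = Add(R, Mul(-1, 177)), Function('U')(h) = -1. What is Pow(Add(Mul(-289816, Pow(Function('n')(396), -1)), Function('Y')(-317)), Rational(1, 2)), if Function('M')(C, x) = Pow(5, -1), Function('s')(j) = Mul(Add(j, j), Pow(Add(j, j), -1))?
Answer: Mul(Rational(1, 3), I, Pow(3261189, Rational(1, 2))) ≈ Mul(601.96, I)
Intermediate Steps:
Function('Y')(R) = Add(Rational(-63, 2), Mul(Rational(1, 6), R)) (Function('Y')(R) = Add(-2, Mul(Rational(1, 6), Add(R, Mul(-1, 177)))) = Add(-2, Mul(Rational(1, 6), Add(R, -177))) = Add(-2, Mul(Rational(1, 6), Add(-177, R))) = Add(-2, Add(Rational(-59, 2), Mul(Rational(1, 6), R))) = Add(Rational(-63, 2), Mul(Rational(1, 6), R)))
Function('s')(j) = 1 (Function('s')(j) = Mul(Mul(2, j), Pow(Mul(2, j), -1)) = Mul(Mul(2, j), Mul(Rational(1, 2), Pow(j, -1))) = 1)
Function('M')(C, x) = Rational(1, 5)
Function('n')(t) = Rational(4, 5) (Function('n')(t) = Add(1, Mul(-1, Rational(1, 5))) = Add(1, Rational(-1, 5)) = Rational(4, 5))
Pow(Add(Mul(-289816, Pow(Function('n')(396), -1)), Function('Y')(-317)), Rational(1, 2)) = Pow(Add(Mul(-289816, Pow(Rational(4, 5), -1)), Add(Rational(-63, 2), Mul(Rational(1, 6), -317))), Rational(1, 2)) = Pow(Add(Mul(-289816, Rational(5, 4)), Add(Rational(-63, 2), Rational(-317, 6))), Rational(1, 2)) = Pow(Add(-362270, Rational(-253, 3)), Rational(1, 2)) = Pow(Rational(-1087063, 3), Rational(1, 2)) = Mul(Rational(1, 3), I, Pow(3261189, Rational(1, 2)))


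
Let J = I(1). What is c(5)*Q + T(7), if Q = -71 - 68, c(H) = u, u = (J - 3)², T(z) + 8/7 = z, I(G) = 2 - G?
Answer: -3851/7 ≈ -550.14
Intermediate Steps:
J = 1 (J = 2 - 1*1 = 2 - 1 = 1)
T(z) = -8/7 + z
u = 4 (u = (1 - 3)² = (-2)² = 4)
c(H) = 4
Q = -139
c(5)*Q + T(7) = 4*(-139) + (-8/7 + 7) = -556 + 41/7 = -3851/7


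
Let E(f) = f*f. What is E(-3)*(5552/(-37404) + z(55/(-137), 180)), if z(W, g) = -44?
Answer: -412832/1039 ≈ -397.34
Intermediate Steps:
E(f) = f²
E(-3)*(5552/(-37404) + z(55/(-137), 180)) = (-3)²*(5552/(-37404) - 44) = 9*(5552*(-1/37404) - 44) = 9*(-1388/9351 - 44) = 9*(-412832/9351) = -412832/1039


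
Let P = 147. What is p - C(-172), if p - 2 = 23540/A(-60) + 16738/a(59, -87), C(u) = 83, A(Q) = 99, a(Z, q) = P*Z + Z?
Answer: 6235747/39294 ≈ 158.69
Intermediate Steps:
a(Z, q) = 148*Z (a(Z, q) = 147*Z + Z = 148*Z)
p = 9497149/39294 (p = 2 + (23540/99 + 16738/((148*59))) = 2 + (23540*(1/99) + 16738/8732) = 2 + (2140/9 + 16738*(1/8732)) = 2 + (2140/9 + 8369/4366) = 2 + 9418561/39294 = 9497149/39294 ≈ 241.69)
p - C(-172) = 9497149/39294 - 1*83 = 9497149/39294 - 83 = 6235747/39294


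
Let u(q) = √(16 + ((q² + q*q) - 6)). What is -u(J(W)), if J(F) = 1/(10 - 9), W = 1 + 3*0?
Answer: -2*√3 ≈ -3.4641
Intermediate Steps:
W = 1 (W = 1 + 0 = 1)
J(F) = 1 (J(F) = 1/1 = 1)
u(q) = √(10 + 2*q²) (u(q) = √(16 + ((q² + q²) - 6)) = √(16 + (2*q² - 6)) = √(16 + (-6 + 2*q²)) = √(10 + 2*q²))
-u(J(W)) = -√(10 + 2*1²) = -√(10 + 2*1) = -√(10 + 2) = -√12 = -2*√3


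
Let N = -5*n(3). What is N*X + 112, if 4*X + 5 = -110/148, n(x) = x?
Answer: 39527/296 ≈ 133.54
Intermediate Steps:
X = -425/296 (X = -5/4 + (-110/148)/4 = -5/4 + (-110*1/148)/4 = -5/4 + (1/4)*(-55/74) = -5/4 - 55/296 = -425/296 ≈ -1.4358)
N = -15 (N = -5*3 = -15)
N*X + 112 = -15*(-425/296) + 112 = 6375/296 + 112 = 39527/296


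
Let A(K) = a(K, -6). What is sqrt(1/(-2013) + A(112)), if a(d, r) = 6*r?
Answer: I*sqrt(145880097)/2013 ≈ 6.0*I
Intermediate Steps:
A(K) = -36 (A(K) = 6*(-6) = -36)
sqrt(1/(-2013) + A(112)) = sqrt(1/(-2013) - 36) = sqrt(-1/2013 - 36) = sqrt(-72469/2013) = I*sqrt(145880097)/2013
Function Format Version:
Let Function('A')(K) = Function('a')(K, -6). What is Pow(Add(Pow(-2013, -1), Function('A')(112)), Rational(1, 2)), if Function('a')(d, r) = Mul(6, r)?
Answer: Mul(Rational(1, 2013), I, Pow(145880097, Rational(1, 2))) ≈ Mul(6.0000, I)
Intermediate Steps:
Function('A')(K) = -36 (Function('A')(K) = Mul(6, -6) = -36)
Pow(Add(Pow(-2013, -1), Function('A')(112)), Rational(1, 2)) = Pow(Add(Pow(-2013, -1), -36), Rational(1, 2)) = Pow(Add(Rational(-1, 2013), -36), Rational(1, 2)) = Pow(Rational(-72469, 2013), Rational(1, 2)) = Mul(Rational(1, 2013), I, Pow(145880097, Rational(1, 2)))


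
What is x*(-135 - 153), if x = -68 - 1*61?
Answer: 37152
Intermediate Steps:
x = -129 (x = -68 - 61 = -129)
x*(-135 - 153) = -129*(-135 - 153) = -129*(-288) = 37152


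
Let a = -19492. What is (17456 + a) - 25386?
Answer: -27422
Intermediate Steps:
(17456 + a) - 25386 = (17456 - 19492) - 25386 = -2036 - 25386 = -27422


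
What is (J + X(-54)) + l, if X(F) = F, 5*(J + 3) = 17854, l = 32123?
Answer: 178184/5 ≈ 35637.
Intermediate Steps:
J = 17839/5 (J = -3 + (1/5)*17854 = -3 + 17854/5 = 17839/5 ≈ 3567.8)
(J + X(-54)) + l = (17839/5 - 54) + 32123 = 17569/5 + 32123 = 178184/5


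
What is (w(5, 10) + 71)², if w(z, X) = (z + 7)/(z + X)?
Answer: 128881/25 ≈ 5155.2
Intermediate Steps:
w(z, X) = (7 + z)/(X + z)
(w(5, 10) + 71)² = ((7 + 5)/(10 + 5) + 71)² = (12/15 + 71)² = ((1/15)*12 + 71)² = (⅘ + 71)² = (359/5)² = 128881/25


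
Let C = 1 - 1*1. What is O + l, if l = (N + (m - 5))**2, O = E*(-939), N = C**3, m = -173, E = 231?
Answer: -185225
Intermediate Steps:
C = 0 (C = 1 - 1 = 0)
N = 0 (N = 0**3 = 0)
O = -216909 (O = 231*(-939) = -216909)
l = 31684 (l = (0 + (-173 - 5))**2 = (0 - 178)**2 = (-178)**2 = 31684)
O + l = -216909 + 31684 = -185225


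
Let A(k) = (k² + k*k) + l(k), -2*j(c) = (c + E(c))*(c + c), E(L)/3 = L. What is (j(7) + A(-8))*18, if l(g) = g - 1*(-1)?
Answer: -1350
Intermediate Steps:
E(L) = 3*L
l(g) = 1 + g (l(g) = g + 1 = 1 + g)
j(c) = -4*c² (j(c) = -(c + 3*c)*(c + c)/2 = -4*c*2*c/2 = -4*c²)
A(k) = 1 + k + 2*k² (A(k) = (k² + k*k) + (1 + k) = (k² + k²) + (1 + k) = 2*k² + (1 + k) = 1 + k + 2*k²)
(j(7) + A(-8))*18 = (-4*7² + (1 - 8 + 2*(-8)²))*18 = (-4*49 + (1 - 8 + 2*64))*18 = (-196 + (1 - 8 + 128))*18 = (-196 + 121)*18 = -75*18 = -1350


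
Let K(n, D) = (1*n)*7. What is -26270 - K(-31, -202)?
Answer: -26053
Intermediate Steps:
K(n, D) = 7*n (K(n, D) = n*7 = 7*n)
-26270 - K(-31, -202) = -26270 - 7*(-31) = -26270 - 1*(-217) = -26270 + 217 = -26053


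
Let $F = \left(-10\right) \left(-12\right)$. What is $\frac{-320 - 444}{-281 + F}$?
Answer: $\frac{764}{161} \approx 4.7453$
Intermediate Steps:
$F = 120$
$\frac{-320 - 444}{-281 + F} = \frac{-320 - 444}{-281 + 120} = - \frac{764}{-161} = \left(-764\right) \left(- \frac{1}{161}\right) = \frac{764}{161}$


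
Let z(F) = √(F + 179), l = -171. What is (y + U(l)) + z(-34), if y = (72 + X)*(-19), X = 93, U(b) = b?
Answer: -3306 + √145 ≈ -3294.0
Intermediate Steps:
z(F) = √(179 + F)
y = -3135 (y = (72 + 93)*(-19) = 165*(-19) = -3135)
(y + U(l)) + z(-34) = (-3135 - 171) + √(179 - 34) = -3306 + √145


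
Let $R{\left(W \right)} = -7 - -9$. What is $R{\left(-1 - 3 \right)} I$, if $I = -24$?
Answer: $-48$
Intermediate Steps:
$R{\left(W \right)} = 2$ ($R{\left(W \right)} = -7 + 9 = 2$)
$R{\left(-1 - 3 \right)} I = 2 \left(-24\right) = -48$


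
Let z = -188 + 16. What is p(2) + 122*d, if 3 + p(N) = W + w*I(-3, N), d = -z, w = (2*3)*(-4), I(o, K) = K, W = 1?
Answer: 20934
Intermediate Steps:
w = -24 (w = 6*(-4) = -24)
z = -172
d = 172 (d = -1*(-172) = 172)
p(N) = -2 - 24*N (p(N) = -3 + (1 - 24*N) = -2 - 24*N)
p(2) + 122*d = (-2 - 24*2) + 122*172 = (-2 - 48) + 20984 = -50 + 20984 = 20934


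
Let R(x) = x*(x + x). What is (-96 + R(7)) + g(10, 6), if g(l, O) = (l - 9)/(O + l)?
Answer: 33/16 ≈ 2.0625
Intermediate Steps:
g(l, O) = (-9 + l)/(O + l)
R(x) = 2*x² (R(x) = x*(2*x) = 2*x²)
(-96 + R(7)) + g(10, 6) = (-96 + 2*7²) + (-9 + 10)/(6 + 10) = (-96 + 2*49) + 1/16 = (-96 + 98) + (1/16)*1 = 2 + 1/16 = 33/16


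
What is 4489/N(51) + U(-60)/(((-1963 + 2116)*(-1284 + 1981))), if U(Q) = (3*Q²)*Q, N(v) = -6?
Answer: -53622161/71094 ≈ -754.24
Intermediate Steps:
U(Q) = 3*Q³
4489/N(51) + U(-60)/(((-1963 + 2116)*(-1284 + 1981))) = 4489/(-6) + (3*(-60)³)/(((-1963 + 2116)*(-1284 + 1981))) = 4489*(-⅙) + (3*(-216000))/((153*697)) = -4489/6 - 648000/106641 = -4489/6 - 648000*1/106641 = -4489/6 - 72000/11849 = -53622161/71094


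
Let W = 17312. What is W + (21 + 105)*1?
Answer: 17438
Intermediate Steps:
W + (21 + 105)*1 = 17312 + (21 + 105)*1 = 17312 + 126*1 = 17312 + 126 = 17438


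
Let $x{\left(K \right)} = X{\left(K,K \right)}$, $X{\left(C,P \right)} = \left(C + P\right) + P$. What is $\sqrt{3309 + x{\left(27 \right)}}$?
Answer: $\sqrt{3390} \approx 58.224$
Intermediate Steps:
$X{\left(C,P \right)} = C + 2 P$
$x{\left(K \right)} = 3 K$ ($x{\left(K \right)} = K + 2 K = 3 K$)
$\sqrt{3309 + x{\left(27 \right)}} = \sqrt{3309 + 3 \cdot 27} = \sqrt{3309 + 81} = \sqrt{3390}$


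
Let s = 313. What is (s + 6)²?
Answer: 101761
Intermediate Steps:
(s + 6)² = (313 + 6)² = 319² = 101761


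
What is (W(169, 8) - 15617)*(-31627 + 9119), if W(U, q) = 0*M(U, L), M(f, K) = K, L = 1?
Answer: 351507436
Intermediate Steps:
W(U, q) = 0 (W(U, q) = 0*1 = 0)
(W(169, 8) - 15617)*(-31627 + 9119) = (0 - 15617)*(-31627 + 9119) = -15617*(-22508) = 351507436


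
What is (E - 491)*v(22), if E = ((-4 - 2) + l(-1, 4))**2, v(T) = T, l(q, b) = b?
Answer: -10714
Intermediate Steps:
E = 4 (E = ((-4 - 2) + 4)**2 = (-6 + 4)**2 = (-2)**2 = 4)
(E - 491)*v(22) = (4 - 491)*22 = -487*22 = -10714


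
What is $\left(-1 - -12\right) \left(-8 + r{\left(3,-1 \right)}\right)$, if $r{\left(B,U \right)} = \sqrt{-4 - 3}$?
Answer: $-88 + 11 i \sqrt{7} \approx -88.0 + 29.103 i$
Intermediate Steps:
$r{\left(B,U \right)} = i \sqrt{7}$ ($r{\left(B,U \right)} = \sqrt{-7} = i \sqrt{7}$)
$\left(-1 - -12\right) \left(-8 + r{\left(3,-1 \right)}\right) = \left(-1 - -12\right) \left(-8 + i \sqrt{7}\right) = \left(-1 + 12\right) \left(-8 + i \sqrt{7}\right) = 11 \left(-8 + i \sqrt{7}\right) = -88 + 11 i \sqrt{7}$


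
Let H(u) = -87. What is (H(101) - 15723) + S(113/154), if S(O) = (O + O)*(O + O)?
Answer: -93724721/5929 ≈ -15808.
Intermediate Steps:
S(O) = 4*O² (S(O) = (2*O)*(2*O) = 4*O²)
(H(101) - 15723) + S(113/154) = (-87 - 15723) + 4*(113/154)² = -15810 + 4*(113*(1/154))² = -15810 + 4*(113/154)² = -15810 + 4*(12769/23716) = -15810 + 12769/5929 = -93724721/5929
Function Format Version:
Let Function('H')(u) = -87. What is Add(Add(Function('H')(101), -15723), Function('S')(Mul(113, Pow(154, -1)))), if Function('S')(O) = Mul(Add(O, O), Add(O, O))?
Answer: Rational(-93724721, 5929) ≈ -15808.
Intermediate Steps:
Function('S')(O) = Mul(4, Pow(O, 2)) (Function('S')(O) = Mul(Mul(2, O), Mul(2, O)) = Mul(4, Pow(O, 2)))
Add(Add(Function('H')(101), -15723), Function('S')(Mul(113, Pow(154, -1)))) = Add(Add(-87, -15723), Mul(4, Pow(Mul(113, Pow(154, -1)), 2))) = Add(-15810, Mul(4, Pow(Mul(113, Rational(1, 154)), 2))) = Add(-15810, Mul(4, Pow(Rational(113, 154), 2))) = Add(-15810, Mul(4, Rational(12769, 23716))) = Add(-15810, Rational(12769, 5929)) = Rational(-93724721, 5929)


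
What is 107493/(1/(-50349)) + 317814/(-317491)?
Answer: -1718313696429801/317491 ≈ -5.4122e+9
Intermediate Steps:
107493/(1/(-50349)) + 317814/(-317491) = 107493/(-1/50349) + 317814*(-1/317491) = 107493*(-50349) - 317814/317491 = -5412165057 - 317814/317491 = -1718313696429801/317491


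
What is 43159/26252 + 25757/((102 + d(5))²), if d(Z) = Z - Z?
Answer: 140649875/34140726 ≈ 4.1197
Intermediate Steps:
d(Z) = 0
43159/26252 + 25757/((102 + d(5))²) = 43159/26252 + 25757/((102 + 0)²) = 43159*(1/26252) + 25757/(102²) = 43159/26252 + 25757/10404 = 140649875/34140726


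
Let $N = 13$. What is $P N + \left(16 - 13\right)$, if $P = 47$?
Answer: $614$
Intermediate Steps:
$P N + \left(16 - 13\right) = 47 \cdot 13 + \left(16 - 13\right) = 611 + 3 = 614$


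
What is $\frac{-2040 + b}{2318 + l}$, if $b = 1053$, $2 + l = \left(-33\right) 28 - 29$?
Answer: $- \frac{21}{29} \approx -0.72414$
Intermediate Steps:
$l = -955$ ($l = -2 - 953 = -955$)
$\frac{-2040 + b}{2318 + l} = \frac{-2040 + 1053}{2318 - 955} = - \frac{987}{1363} = \left(-987\right) \frac{1}{1363} = - \frac{21}{29}$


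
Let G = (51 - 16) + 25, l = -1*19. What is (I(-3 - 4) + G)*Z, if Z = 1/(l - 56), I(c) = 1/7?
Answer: -421/525 ≈ -0.80190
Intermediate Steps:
l = -19
I(c) = 1/7
Z = -1/75 (Z = 1/(-19 - 56) = 1/(-75) = -1/75 ≈ -0.013333)
G = 60 (G = 35 + 25 = 60)
(I(-3 - 4) + G)*Z = (1/7 + 60)*(-1/75) = (421/7)*(-1/75) = -421/525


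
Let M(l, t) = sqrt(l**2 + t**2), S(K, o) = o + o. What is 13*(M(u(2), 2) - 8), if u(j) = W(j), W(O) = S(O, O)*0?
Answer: -78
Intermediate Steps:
S(K, o) = 2*o
W(O) = 0 (W(O) = (2*O)*0 = 0)
u(j) = 0
13*(M(u(2), 2) - 8) = 13*(sqrt(0**2 + 2**2) - 8) = 13*(sqrt(0 + 4) - 8) = 13*(sqrt(4) - 8) = 13*(2 - 8) = 13*(-6) = -78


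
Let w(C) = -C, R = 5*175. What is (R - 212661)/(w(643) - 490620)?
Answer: 211786/491263 ≈ 0.43111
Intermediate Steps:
R = 875
(R - 212661)/(w(643) - 490620) = (875 - 212661)/(-1*643 - 490620) = -211786/(-643 - 490620) = -211786/(-491263) = -211786*(-1/491263) = 211786/491263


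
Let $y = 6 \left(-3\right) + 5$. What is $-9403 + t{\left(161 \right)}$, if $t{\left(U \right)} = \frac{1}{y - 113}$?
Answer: $- \frac{1184779}{126} \approx -9403.0$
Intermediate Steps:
$y = -13$ ($y = -18 + 5 = -13$)
$t{\left(U \right)} = - \frac{1}{126}$ ($t{\left(U \right)} = \frac{1}{-13 - 113} = \frac{1}{-126} = - \frac{1}{126}$)
$-9403 + t{\left(161 \right)} = -9403 - \frac{1}{126} = - \frac{1184779}{126}$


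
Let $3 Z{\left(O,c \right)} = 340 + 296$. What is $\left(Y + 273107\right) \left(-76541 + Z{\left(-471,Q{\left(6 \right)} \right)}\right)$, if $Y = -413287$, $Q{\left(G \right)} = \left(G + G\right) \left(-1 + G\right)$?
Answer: $10699799220$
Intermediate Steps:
$Q{\left(G \right)} = 2 G \left(-1 + G\right)$
$Z{\left(O,c \right)} = 212$ ($Z{\left(O,c \right)} = \frac{340 + 296}{3} = \frac{1}{3} \cdot 636 = 212$)
$\left(Y + 273107\right) \left(-76541 + Z{\left(-471,Q{\left(6 \right)} \right)}\right) = \left(-413287 + 273107\right) \left(-76541 + 212\right) = \left(-140180\right) \left(-76329\right) = 10699799220$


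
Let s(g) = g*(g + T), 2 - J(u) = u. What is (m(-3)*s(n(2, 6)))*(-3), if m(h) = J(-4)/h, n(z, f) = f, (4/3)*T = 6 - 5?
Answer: 243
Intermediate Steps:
T = 3/4 (T = 3*(6 - 5)/4 = (3/4)*1 = 3/4 ≈ 0.75000)
J(u) = 2 - u
s(g) = g*(3/4 + g) (s(g) = g*(g + 3/4) = g*(3/4 + g))
m(h) = 6/h (m(h) = (2 - 1*(-4))/h = (2 + 4)/h = 6/h)
(m(-3)*s(n(2, 6)))*(-3) = ((6/(-3))*((1/4)*6*(3 + 4*6)))*(-3) = ((6*(-1/3))*((1/4)*6*(3 + 24)))*(-3) = -6*27/2*(-3) = -2*81/2*(-3) = -81*(-3) = 243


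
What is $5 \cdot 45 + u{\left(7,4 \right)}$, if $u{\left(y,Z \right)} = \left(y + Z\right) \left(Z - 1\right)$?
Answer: $258$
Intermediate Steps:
$u{\left(y,Z \right)} = \left(-1 + Z\right) \left(Z + y\right)$ ($u{\left(y,Z \right)} = \left(Z + y\right) \left(-1 + Z\right) = \left(-1 + Z\right) \left(Z + y\right)$)
$5 \cdot 45 + u{\left(7,4 \right)} = 5 \cdot 45 + \left(4^{2} - 4 - 7 + 4 \cdot 7\right) = 225 + \left(16 - 4 - 7 + 28\right) = 225 + 33 = 258$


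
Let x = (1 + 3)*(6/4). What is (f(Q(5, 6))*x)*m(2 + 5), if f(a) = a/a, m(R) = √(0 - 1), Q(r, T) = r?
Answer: 6*I ≈ 6.0*I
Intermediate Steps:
m(R) = I (m(R) = √(-1) = I)
f(a) = 1
x = 6 (x = 4*(6*(¼)) = 4*(3/2) = 6)
(f(Q(5, 6))*x)*m(2 + 5) = (1*6)*I = 6*I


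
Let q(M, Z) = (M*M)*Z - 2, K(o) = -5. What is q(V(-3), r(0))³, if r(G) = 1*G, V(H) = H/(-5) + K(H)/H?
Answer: -8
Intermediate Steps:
V(H) = -5/H - H/5 (V(H) = H/(-5) - 5/H = H*(-⅕) - 5/H = -H/5 - 5/H = -5/H - H/5)
r(G) = G
q(M, Z) = -2 + Z*M² (q(M, Z) = M²*Z - 2 = Z*M² - 2 = -2 + Z*M²)
q(V(-3), r(0))³ = (-2 + 0*(-5/(-3) - ⅕*(-3))²)³ = (-2 + 0*(-5*(-⅓) + ⅗)²)³ = (-2 + 0*(5/3 + ⅗)²)³ = (-2 + 0*(34/15)²)³ = (-2 + 0*(1156/225))³ = (-2 + 0)³ = (-2)³ = -8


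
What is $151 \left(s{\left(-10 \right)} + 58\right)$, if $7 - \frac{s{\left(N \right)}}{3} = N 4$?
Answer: $30049$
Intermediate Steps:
$s{\left(N \right)} = 21 - 12 N$ ($s{\left(N \right)} = 21 - 3 N 4 = 21 - 3 \cdot 4 N = 21 - 12 N$)
$151 \left(s{\left(-10 \right)} + 58\right) = 151 \left(\left(21 - -120\right) + 58\right) = 151 \left(\left(21 + 120\right) + 58\right) = 151 \left(141 + 58\right) = 151 \cdot 199 = 30049$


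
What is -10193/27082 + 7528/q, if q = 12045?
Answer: 7372601/29654790 ≈ 0.24861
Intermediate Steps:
-10193/27082 + 7528/q = -10193/27082 + 7528/12045 = 7372601/29654790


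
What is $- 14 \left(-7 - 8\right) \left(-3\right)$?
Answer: $-630$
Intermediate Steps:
$- 14 \left(-7 - 8\right) \left(-3\right) = \left(-14\right) \left(-15\right) \left(-3\right) = 210 \left(-3\right) = -630$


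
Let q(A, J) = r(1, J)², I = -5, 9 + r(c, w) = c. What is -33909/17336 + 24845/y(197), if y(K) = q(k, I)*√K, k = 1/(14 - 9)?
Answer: -33909/17336 + 24845*√197/12608 ≈ 25.702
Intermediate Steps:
r(c, w) = -9 + c
k = ⅕ (k = 1/5 = ⅕ ≈ 0.20000)
q(A, J) = 64 (q(A, J) = (-9 + 1)² = (-8)² = 64)
y(K) = 64*√K
-33909/17336 + 24845/y(197) = -33909/17336 + 24845/((64*√197)) = -33909*1/17336 + 24845*(√197/12608) = -33909/17336 + 24845*√197/12608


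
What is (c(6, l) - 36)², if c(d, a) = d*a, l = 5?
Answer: 36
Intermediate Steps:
c(d, a) = a*d
(c(6, l) - 36)² = (5*6 - 36)² = (30 - 36)² = (-6)² = 36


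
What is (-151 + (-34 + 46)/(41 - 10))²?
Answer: 21799561/961 ≈ 22684.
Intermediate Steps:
(-151 + (-34 + 46)/(41 - 10))² = (-151 + 12/31)² = (-4669/31)² = 21799561/961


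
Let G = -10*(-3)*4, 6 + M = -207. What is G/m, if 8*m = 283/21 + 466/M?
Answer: 1431360/16831 ≈ 85.043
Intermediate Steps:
M = -213 (M = -6 - 207 = -213)
m = 16831/11928 (m = (283/21 + 466/(-213))/8 = (283*(1/21) + 466*(-1/213))/8 = (283/21 - 466/213)/8 = (⅛)*(16831/1491) = 16831/11928 ≈ 1.4110)
G = 120 (G = 30*4 = 120)
G/m = 120/(16831/11928) = 120*(11928/16831) = 1431360/16831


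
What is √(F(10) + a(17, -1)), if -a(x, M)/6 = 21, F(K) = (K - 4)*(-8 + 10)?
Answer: I*√114 ≈ 10.677*I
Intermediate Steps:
F(K) = -8 + 2*K (F(K) = (-4 + K)*2 = -8 + 2*K)
a(x, M) = -126 (a(x, M) = -6*21 = -126)
√(F(10) + a(17, -1)) = √((-8 + 2*10) - 126) = √((-8 + 20) - 126) = √(12 - 126) = √(-114) = I*√114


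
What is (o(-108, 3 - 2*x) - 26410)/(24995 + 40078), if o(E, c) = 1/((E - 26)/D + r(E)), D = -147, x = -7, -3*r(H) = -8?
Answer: -13891513/34228398 ≈ -0.40585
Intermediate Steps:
r(H) = 8/3 (r(H) = -1/3*(-8) = 8/3)
o(E, c) = 1/(418/147 - E/147) (o(E, c) = 1/((E - 26)/(-147) + 8/3) = 1/((-26 + E)*(-1/147) + 8/3) = 1/((26/147 - E/147) + 8/3) = 1/(418/147 - E/147))
(o(-108, 3 - 2*x) - 26410)/(24995 + 40078) = (-147/(-418 - 108) - 26410)/(24995 + 40078) = (-147/(-526) - 26410)/65073 = (-147*(-1/526) - 26410)*(1/65073) = (147/526 - 26410)*(1/65073) = -13891513/526*1/65073 = -13891513/34228398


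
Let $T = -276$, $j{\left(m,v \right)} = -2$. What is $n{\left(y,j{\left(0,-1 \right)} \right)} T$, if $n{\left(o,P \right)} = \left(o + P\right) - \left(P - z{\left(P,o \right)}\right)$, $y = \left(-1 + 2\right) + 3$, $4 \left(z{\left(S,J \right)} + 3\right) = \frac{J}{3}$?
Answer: $-368$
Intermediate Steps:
$z{\left(S,J \right)} = -3 + \frac{J}{12}$ ($z{\left(S,J \right)} = -3 + \frac{J \frac{1}{3}}{4} = -3 + \frac{\frac{1}{3} J}{4} = -3 + \frac{J}{12}$)
$y = 4$ ($y = 1 + 3 = 4$)
$n{\left(o,P \right)} = -3 + \frac{13 o}{12}$ ($n{\left(o,P \right)} = \left(o + P\right) - \left(3 + P - \frac{o}{12}\right) = \left(P + o\right) - \left(3 + P - \frac{o}{12}\right) = -3 + \frac{13 o}{12}$)
$n{\left(y,j{\left(0,-1 \right)} \right)} T = \left(-3 + \frac{13}{12} \cdot 4\right) \left(-276\right) = \left(-3 + \frac{13}{3}\right) \left(-276\right) = \frac{4}{3} \left(-276\right) = -368$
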